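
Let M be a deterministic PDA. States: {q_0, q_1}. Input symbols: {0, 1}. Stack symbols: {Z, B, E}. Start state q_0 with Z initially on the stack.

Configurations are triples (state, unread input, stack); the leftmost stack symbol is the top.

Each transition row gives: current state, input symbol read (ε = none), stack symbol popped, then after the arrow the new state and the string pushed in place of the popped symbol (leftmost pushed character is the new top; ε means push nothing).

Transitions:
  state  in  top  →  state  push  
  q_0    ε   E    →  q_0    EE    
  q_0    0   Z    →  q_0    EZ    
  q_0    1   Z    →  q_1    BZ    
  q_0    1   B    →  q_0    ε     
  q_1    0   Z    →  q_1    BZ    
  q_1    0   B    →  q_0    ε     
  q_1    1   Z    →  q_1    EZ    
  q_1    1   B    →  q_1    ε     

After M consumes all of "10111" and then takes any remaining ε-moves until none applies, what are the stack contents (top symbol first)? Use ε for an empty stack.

(q_0, 10111, Z)
  read 1, top Z: go to q_1, push BZ → (q_1, 0111, BZ)
  read 0, top B: go to q_0, push ε → (q_0, 111, Z)
  read 1, top Z: go to q_1, push BZ → (q_1, 11, BZ)
  read 1, top B: go to q_1, push ε → (q_1, 1, Z)
  read 1, top Z: go to q_1, push EZ → (q_1, ε, EZ)
All input consumed in state q_1 with stack EZ.

EZ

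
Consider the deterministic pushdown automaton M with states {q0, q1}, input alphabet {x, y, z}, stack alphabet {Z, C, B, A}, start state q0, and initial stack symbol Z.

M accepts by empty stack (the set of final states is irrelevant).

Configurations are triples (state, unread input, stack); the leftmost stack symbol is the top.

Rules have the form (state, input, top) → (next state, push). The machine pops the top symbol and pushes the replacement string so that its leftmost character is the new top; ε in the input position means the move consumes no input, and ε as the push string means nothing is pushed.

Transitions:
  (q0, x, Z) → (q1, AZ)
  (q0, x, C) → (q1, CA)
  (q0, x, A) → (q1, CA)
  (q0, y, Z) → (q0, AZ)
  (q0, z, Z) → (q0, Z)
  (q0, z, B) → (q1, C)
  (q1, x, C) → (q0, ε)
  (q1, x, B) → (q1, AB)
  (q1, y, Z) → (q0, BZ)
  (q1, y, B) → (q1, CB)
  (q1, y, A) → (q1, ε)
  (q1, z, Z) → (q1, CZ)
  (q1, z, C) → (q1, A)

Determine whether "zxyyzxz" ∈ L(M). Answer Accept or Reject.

(q0, zxyyzxz, Z)
  read z, top Z: go to q0, push Z → (q0, xyyzxz, Z)
  read x, top Z: go to q1, push AZ → (q1, yyzxz, AZ)
  read y, top A: go to q1, push ε → (q1, yzxz, Z)
  read y, top Z: go to q0, push BZ → (q0, zxz, BZ)
  read z, top B: go to q1, push C → (q1, xz, CZ)
  read x, top C: go to q0, push ε → (q0, z, Z)
  read z, top Z: go to q0, push Z → (q0, ε, Z)
All input consumed; stack is Z, not empty, and no further ε-move applies.

Reject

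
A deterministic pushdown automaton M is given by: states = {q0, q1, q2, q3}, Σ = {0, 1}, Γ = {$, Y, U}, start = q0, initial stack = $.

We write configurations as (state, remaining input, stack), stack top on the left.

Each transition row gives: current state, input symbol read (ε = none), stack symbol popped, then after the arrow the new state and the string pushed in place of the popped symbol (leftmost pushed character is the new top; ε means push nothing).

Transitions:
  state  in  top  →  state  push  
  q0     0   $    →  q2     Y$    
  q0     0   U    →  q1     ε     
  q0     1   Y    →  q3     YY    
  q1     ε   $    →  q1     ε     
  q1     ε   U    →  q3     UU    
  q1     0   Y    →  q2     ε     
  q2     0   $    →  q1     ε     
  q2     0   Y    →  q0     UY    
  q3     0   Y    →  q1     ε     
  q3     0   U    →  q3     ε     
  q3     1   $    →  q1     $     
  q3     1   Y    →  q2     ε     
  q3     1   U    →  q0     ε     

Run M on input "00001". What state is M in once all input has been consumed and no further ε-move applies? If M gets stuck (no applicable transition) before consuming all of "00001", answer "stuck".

(q0, 00001, $)
  read 0, top $: go to q2, push Y$ → (q2, 0001, Y$)
  read 0, top Y: go to q0, push UY → (q0, 001, UY$)
  read 0, top U: go to q1, push ε → (q1, 01, Y$)
  read 0, top Y: go to q2, push ε → (q2, 1, $)
No transition for (q2, 1, top $); M blocks with input 1 remaining.

stuck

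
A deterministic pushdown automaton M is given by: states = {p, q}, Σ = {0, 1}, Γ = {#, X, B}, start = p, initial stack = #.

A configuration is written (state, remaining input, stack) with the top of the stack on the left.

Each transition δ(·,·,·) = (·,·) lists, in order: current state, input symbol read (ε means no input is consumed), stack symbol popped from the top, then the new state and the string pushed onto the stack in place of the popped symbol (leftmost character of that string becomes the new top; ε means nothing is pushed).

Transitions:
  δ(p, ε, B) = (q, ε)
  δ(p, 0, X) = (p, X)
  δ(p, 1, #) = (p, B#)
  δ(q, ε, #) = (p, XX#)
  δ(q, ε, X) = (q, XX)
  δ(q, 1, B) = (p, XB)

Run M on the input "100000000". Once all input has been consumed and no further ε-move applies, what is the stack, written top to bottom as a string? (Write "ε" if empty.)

(p, 100000000, #)
  read 1, top #: go to p, push B# → (p, 00000000, B#)
  ε-move, top B: go to q, push ε → (q, 00000000, #)
  ε-move, top #: go to p, push XX# → (p, 00000000, XX#)
  read 0, top X: go to p, push X → (p, 0000000, XX#)
  read 0, top X: go to p, push X → (p, 000000, XX#)
  read 0, top X: go to p, push X → (p, 00000, XX#)
  read 0, top X: go to p, push X → (p, 0000, XX#)
  read 0, top X: go to p, push X → (p, 000, XX#)
  read 0, top X: go to p, push X → (p, 00, XX#)
  read 0, top X: go to p, push X → (p, 0, XX#)
  read 0, top X: go to p, push X → (p, ε, XX#)
All input consumed in state p with stack XX#.

XX#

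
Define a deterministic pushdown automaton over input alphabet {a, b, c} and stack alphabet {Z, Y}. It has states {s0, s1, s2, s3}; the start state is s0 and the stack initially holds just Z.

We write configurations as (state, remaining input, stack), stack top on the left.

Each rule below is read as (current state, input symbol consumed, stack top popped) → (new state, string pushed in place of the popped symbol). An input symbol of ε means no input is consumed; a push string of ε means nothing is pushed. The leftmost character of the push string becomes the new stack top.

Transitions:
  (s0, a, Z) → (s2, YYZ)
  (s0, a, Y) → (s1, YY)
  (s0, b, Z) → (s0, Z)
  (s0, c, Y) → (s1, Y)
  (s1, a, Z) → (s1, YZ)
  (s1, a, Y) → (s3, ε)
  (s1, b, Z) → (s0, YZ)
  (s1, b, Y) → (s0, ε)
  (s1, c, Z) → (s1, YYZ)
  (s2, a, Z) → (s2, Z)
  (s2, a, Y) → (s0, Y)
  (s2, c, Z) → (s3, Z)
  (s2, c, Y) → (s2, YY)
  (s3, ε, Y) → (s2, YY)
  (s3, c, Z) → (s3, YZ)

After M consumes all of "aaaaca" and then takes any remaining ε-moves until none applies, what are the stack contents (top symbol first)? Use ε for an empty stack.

(s0, aaaaca, Z)
  read a, top Z: go to s2, push YYZ → (s2, aaaca, YYZ)
  read a, top Y: go to s0, push Y → (s0, aaca, YYZ)
  read a, top Y: go to s1, push YY → (s1, aca, YYYZ)
  read a, top Y: go to s3, push ε → (s3, ca, YYZ)
  ε-move, top Y: go to s2, push YY → (s2, ca, YYYZ)
  read c, top Y: go to s2, push YY → (s2, a, YYYYZ)
  read a, top Y: go to s0, push Y → (s0, ε, YYYYZ)
All input consumed in state s0 with stack YYYYZ.

YYYYZ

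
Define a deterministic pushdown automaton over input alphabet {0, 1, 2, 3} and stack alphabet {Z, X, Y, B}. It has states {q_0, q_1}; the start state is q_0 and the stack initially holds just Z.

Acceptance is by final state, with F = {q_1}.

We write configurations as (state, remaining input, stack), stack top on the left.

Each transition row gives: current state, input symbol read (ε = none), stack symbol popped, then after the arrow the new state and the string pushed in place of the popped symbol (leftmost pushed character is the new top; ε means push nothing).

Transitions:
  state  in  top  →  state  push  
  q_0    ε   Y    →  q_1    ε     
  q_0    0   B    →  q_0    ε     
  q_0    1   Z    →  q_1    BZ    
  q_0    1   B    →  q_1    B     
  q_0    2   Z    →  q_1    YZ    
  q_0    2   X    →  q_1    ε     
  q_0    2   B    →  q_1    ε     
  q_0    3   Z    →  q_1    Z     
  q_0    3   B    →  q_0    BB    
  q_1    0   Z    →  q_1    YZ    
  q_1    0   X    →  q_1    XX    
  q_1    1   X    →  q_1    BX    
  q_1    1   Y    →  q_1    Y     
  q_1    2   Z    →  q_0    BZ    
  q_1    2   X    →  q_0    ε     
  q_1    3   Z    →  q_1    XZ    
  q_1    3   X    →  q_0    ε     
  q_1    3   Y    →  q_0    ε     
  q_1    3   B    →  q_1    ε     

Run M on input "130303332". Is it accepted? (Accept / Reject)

Reject

(q_0, 130303332, Z)
  read 1, top Z: go to q_1, push BZ → (q_1, 30303332, BZ)
  read 3, top B: go to q_1, push ε → (q_1, 0303332, Z)
  read 0, top Z: go to q_1, push YZ → (q_1, 303332, YZ)
  read 3, top Y: go to q_0, push ε → (q_0, 03332, Z)
No transition applies at (q_0, 03332, Z); input not fully consumed.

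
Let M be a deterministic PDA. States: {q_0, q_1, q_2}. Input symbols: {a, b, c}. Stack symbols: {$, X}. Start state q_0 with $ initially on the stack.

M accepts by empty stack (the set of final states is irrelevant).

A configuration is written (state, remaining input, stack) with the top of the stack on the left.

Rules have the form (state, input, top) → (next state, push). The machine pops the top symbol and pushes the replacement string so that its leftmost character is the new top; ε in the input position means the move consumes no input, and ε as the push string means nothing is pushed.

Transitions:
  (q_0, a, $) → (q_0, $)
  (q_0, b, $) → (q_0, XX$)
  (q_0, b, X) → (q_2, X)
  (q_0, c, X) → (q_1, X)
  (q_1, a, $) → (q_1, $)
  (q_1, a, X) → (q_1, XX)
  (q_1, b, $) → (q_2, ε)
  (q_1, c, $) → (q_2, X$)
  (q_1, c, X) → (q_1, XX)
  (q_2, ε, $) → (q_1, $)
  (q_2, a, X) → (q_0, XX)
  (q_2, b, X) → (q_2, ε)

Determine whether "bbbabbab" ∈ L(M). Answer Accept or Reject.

Reject

(q_0, bbbabbab, $)
  read b, top $: go to q_0, push XX$ → (q_0, bbabbab, XX$)
  read b, top X: go to q_2, push X → (q_2, babbab, XX$)
  read b, top X: go to q_2, push ε → (q_2, abbab, X$)
  read a, top X: go to q_0, push XX → (q_0, bbab, XX$)
  read b, top X: go to q_2, push X → (q_2, bab, XX$)
  read b, top X: go to q_2, push ε → (q_2, ab, X$)
  read a, top X: go to q_0, push XX → (q_0, b, XX$)
  read b, top X: go to q_2, push X → (q_2, ε, XX$)
All input consumed; stack is XX$, not empty, and no further ε-move applies.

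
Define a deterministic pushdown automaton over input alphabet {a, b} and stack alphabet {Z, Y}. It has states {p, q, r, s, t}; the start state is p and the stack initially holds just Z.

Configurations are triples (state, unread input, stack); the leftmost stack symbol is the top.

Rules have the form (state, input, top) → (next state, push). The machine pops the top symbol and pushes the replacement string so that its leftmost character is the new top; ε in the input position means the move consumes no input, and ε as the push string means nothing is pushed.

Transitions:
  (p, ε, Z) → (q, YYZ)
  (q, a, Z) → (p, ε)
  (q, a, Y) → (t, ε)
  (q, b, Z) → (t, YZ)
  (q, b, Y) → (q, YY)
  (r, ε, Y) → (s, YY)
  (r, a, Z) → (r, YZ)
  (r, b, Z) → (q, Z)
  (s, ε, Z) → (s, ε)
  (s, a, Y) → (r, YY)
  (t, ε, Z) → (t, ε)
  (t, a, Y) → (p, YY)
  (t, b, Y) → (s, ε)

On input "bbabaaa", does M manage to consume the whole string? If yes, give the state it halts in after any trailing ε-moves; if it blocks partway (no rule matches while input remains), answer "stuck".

(p, bbabaaa, Z)
  ε-move, top Z: go to q, push YYZ → (q, bbabaaa, YYZ)
  read b, top Y: go to q, push YY → (q, babaaa, YYYZ)
  read b, top Y: go to q, push YY → (q, abaaa, YYYYZ)
  read a, top Y: go to t, push ε → (t, baaa, YYYZ)
  read b, top Y: go to s, push ε → (s, aaa, YYZ)
  read a, top Y: go to r, push YY → (r, aa, YYYZ)
  ε-move, top Y: go to s, push YY → (s, aa, YYYYZ)
  read a, top Y: go to r, push YY → (r, a, YYYYYZ)
  ε-move, top Y: go to s, push YY → (s, a, YYYYYYZ)
  read a, top Y: go to r, push YY → (r, ε, YYYYYYYZ)
  ε-move, top Y: go to s, push YY → (s, ε, YYYYYYYYZ)
All input consumed; M is in state s.

s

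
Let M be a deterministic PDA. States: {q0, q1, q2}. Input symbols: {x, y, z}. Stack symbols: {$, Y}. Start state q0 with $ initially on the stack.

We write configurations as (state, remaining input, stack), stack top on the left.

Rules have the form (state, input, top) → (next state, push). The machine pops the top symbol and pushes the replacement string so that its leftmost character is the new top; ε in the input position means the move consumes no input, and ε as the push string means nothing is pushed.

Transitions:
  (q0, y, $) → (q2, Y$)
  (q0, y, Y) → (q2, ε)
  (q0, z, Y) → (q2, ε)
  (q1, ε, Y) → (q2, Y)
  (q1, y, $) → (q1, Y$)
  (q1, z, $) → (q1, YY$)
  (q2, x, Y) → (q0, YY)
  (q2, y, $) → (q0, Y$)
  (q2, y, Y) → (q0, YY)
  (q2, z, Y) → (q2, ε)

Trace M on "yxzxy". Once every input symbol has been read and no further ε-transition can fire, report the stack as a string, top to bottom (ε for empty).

(q0, yxzxy, $)
  read y, top $: go to q2, push Y$ → (q2, xzxy, Y$)
  read x, top Y: go to q0, push YY → (q0, zxy, YY$)
  read z, top Y: go to q2, push ε → (q2, xy, Y$)
  read x, top Y: go to q0, push YY → (q0, y, YY$)
  read y, top Y: go to q2, push ε → (q2, ε, Y$)
All input consumed in state q2 with stack Y$.

Y$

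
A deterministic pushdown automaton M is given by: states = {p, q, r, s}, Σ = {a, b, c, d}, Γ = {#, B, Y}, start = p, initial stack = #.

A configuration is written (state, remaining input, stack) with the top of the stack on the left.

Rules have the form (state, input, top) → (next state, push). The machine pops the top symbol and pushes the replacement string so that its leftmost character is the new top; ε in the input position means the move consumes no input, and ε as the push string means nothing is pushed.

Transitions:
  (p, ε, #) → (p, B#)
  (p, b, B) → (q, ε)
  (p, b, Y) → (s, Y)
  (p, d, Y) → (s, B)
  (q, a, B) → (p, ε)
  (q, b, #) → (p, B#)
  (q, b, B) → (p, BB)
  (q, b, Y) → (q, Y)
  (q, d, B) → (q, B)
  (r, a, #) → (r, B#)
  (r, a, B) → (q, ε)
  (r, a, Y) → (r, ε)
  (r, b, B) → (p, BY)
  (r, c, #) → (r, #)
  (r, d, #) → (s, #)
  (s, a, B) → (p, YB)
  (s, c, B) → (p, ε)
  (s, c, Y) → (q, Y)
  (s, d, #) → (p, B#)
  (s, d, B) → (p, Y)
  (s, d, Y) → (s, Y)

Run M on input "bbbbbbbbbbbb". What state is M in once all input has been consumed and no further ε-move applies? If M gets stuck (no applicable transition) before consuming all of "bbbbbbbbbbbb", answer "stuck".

(p, bbbbbbbbbbbb, #) ⊢ (p, bbbbbbbbbbbb, B#) ⊢ (q, bbbbbbbbbbb, #) ⊢ (p, bbbbbbbbbb, B#) ⊢ (q, bbbbbbbbb, #) ⊢ (p, bbbbbbbb, B#) ⊢ (q, bbbbbbb, #) ⊢ (p, bbbbbb, B#) ⊢ (q, bbbbb, #) ⊢ (p, bbbb, B#) ⊢ (q, bbb, #) ⊢ (p, bb, B#) ⊢ (q, b, #) ⊢ (p, ε, B#)
All input consumed; M is in state p.

p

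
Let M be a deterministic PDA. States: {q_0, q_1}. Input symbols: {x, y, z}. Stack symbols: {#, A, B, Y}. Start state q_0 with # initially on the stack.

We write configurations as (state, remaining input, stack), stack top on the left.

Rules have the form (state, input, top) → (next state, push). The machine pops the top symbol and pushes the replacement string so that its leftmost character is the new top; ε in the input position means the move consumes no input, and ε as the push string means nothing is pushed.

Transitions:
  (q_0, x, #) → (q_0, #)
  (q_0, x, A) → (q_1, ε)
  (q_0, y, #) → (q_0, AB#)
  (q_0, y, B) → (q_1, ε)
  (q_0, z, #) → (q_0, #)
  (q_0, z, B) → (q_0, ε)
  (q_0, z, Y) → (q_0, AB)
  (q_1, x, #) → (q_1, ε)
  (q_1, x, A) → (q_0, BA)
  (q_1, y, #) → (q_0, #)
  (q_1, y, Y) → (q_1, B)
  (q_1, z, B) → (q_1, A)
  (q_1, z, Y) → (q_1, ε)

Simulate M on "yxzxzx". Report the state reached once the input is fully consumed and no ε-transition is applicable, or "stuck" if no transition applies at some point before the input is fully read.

(q_0, yxzxzx, #) ⊢ (q_0, xzxzx, AB#) ⊢ (q_1, zxzx, B#) ⊢ (q_1, xzx, A#) ⊢ (q_0, zx, BA#) ⊢ (q_0, x, A#) ⊢ (q_1, ε, #)
All input consumed; M is in state q_1.

q_1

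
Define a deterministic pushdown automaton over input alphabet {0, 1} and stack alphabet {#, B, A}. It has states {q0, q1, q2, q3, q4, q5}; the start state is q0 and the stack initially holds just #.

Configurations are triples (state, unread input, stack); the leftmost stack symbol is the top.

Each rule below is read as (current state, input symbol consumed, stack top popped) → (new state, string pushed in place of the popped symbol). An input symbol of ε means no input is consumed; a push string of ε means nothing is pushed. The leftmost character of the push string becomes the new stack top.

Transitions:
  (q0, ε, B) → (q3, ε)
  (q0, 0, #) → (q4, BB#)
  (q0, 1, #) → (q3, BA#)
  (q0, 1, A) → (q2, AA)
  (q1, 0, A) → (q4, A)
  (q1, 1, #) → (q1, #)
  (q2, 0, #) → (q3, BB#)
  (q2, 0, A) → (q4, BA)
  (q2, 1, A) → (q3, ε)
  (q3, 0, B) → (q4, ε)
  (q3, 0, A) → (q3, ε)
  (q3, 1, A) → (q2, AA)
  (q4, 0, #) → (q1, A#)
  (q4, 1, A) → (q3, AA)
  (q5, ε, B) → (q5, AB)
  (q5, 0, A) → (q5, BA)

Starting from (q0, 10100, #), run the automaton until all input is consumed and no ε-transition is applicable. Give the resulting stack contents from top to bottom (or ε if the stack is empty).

#

(q0, 10100, #) ⊢ (q3, 0100, BA#) ⊢ (q4, 100, A#) ⊢ (q3, 00, AA#) ⊢ (q3, 0, A#) ⊢ (q3, ε, #)
All input consumed in state q3 with stack #.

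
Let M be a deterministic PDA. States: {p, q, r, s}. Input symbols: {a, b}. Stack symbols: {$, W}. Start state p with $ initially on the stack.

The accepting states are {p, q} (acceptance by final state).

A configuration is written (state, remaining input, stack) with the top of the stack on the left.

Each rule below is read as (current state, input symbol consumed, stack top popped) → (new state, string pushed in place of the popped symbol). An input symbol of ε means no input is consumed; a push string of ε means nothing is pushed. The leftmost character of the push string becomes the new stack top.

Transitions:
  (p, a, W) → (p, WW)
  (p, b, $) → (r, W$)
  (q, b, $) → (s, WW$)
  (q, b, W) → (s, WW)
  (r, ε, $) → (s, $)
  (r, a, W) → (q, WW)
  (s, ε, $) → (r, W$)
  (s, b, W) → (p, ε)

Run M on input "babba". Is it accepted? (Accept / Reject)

(p, babba, $)
  read b, top $: go to r, push W$ → (r, abba, W$)
  read a, top W: go to q, push WW → (q, bba, WW$)
  read b, top W: go to s, push WW → (s, ba, WWW$)
  read b, top W: go to p, push ε → (p, a, WW$)
  read a, top W: go to p, push WW → (p, ε, WWW$)
All input consumed; state p ∈ F.

Accept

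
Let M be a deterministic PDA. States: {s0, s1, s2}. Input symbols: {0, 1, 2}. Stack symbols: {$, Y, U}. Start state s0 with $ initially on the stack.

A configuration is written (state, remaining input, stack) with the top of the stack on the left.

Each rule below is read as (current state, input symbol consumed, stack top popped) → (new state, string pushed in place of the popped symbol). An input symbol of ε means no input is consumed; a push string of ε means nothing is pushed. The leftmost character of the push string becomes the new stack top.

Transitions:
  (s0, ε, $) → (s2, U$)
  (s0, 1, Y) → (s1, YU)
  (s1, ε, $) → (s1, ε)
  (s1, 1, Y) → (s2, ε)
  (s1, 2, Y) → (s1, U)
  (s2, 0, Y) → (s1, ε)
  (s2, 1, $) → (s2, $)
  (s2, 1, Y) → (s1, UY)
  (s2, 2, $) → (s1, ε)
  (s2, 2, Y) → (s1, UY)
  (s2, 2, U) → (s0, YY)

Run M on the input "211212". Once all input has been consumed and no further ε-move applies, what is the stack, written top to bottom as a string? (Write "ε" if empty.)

(s0, 211212, $)
  ε-move, top $: go to s2, push U$ → (s2, 211212, U$)
  read 2, top U: go to s0, push YY → (s0, 11212, YY$)
  read 1, top Y: go to s1, push YU → (s1, 1212, YUY$)
  read 1, top Y: go to s2, push ε → (s2, 212, UY$)
  read 2, top U: go to s0, push YY → (s0, 12, YYY$)
  read 1, top Y: go to s1, push YU → (s1, 2, YUYY$)
  read 2, top Y: go to s1, push U → (s1, ε, UUYY$)
All input consumed in state s1 with stack UUYY$.

UUYY$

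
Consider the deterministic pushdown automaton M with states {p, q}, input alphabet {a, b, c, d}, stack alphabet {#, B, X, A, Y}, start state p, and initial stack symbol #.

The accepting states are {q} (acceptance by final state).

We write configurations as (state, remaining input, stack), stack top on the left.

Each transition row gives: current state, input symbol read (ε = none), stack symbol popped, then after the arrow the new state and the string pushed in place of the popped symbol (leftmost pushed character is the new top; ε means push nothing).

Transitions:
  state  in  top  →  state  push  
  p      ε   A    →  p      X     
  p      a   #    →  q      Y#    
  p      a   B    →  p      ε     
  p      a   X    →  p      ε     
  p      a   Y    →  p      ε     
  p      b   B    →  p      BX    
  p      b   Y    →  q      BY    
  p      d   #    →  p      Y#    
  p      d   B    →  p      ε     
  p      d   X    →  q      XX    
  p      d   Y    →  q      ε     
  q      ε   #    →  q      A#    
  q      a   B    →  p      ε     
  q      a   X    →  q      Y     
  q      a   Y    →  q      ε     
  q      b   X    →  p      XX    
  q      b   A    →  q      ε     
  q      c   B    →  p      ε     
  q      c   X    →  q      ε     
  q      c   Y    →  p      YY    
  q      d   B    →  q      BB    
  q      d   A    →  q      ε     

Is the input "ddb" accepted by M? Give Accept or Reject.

(p, ddb, #) ⊢ (p, db, Y#) ⊢ (q, b, #) ⊢ (q, b, A#) ⊢ (q, ε, #)
All input consumed; state q ∈ F.

Accept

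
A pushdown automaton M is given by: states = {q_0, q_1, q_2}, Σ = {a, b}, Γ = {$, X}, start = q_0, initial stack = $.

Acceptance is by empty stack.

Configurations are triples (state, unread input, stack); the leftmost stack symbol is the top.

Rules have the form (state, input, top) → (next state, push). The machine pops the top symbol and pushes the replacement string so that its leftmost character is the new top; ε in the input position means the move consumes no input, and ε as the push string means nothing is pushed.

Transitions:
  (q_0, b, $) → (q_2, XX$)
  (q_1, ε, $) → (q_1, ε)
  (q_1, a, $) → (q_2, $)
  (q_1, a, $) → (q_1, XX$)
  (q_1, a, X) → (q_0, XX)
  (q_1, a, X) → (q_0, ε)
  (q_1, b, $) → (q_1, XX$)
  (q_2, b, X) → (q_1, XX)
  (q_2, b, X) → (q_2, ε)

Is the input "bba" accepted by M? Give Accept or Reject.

No computation consumes all input and empties the stack.

Reject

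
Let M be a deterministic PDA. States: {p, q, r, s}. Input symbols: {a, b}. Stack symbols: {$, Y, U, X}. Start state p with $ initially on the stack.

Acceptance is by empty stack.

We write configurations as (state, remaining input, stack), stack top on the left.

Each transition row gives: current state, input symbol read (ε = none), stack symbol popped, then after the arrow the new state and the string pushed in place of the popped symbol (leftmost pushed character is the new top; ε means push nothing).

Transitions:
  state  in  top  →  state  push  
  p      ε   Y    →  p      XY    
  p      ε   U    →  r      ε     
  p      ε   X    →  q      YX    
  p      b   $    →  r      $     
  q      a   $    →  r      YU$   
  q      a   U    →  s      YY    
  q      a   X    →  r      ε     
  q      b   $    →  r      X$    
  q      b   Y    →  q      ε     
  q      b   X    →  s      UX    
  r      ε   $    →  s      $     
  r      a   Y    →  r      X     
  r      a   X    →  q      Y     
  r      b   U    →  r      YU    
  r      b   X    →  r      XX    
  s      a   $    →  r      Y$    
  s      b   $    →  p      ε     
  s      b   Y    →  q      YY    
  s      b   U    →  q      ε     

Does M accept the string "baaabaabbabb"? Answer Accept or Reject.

Reject

(p, baaabaabbabb, $)
  read b, top $: go to r, push $ → (r, aaabaabbabb, $)
  ε-move, top $: go to s, push $ → (s, aaabaabbabb, $)
  read a, top $: go to r, push Y$ → (r, aabaabbabb, Y$)
  read a, top Y: go to r, push X → (r, abaabbabb, X$)
  read a, top X: go to q, push Y → (q, baabbabb, Y$)
  read b, top Y: go to q, push ε → (q, aabbabb, $)
  read a, top $: go to r, push YU$ → (r, abbabb, YU$)
  read a, top Y: go to r, push X → (r, bbabb, XU$)
  read b, top X: go to r, push XX → (r, babb, XXU$)
  read b, top X: go to r, push XX → (r, abb, XXXU$)
  read a, top X: go to q, push Y → (q, bb, YXXU$)
  read b, top Y: go to q, push ε → (q, b, XXU$)
  read b, top X: go to s, push UX → (s, ε, UXXU$)
All input consumed; stack is UXXU$, not empty, and no further ε-move applies.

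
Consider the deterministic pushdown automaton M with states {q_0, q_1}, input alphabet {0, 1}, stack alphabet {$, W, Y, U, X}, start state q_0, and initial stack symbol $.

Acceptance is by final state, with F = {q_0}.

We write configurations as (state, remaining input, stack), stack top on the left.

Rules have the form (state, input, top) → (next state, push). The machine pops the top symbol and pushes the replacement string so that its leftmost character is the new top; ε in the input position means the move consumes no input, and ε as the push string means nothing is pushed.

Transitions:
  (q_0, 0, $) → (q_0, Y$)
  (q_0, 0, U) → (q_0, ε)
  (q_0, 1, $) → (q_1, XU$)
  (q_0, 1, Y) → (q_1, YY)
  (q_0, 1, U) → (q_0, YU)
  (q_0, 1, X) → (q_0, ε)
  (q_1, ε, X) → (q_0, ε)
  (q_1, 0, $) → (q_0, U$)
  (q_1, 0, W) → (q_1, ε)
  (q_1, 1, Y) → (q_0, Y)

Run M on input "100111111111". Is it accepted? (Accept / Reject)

(q_0, 100111111111, $)
  read 1, top $: go to q_1, push XU$ → (q_1, 00111111111, XU$)
  ε-move, top X: go to q_0, push ε → (q_0, 00111111111, U$)
  read 0, top U: go to q_0, push ε → (q_0, 0111111111, $)
  read 0, top $: go to q_0, push Y$ → (q_0, 111111111, Y$)
  read 1, top Y: go to q_1, push YY → (q_1, 11111111, YY$)
  read 1, top Y: go to q_0, push Y → (q_0, 1111111, YY$)
  read 1, top Y: go to q_1, push YY → (q_1, 111111, YYY$)
  read 1, top Y: go to q_0, push Y → (q_0, 11111, YYY$)
  read 1, top Y: go to q_1, push YY → (q_1, 1111, YYYY$)
  read 1, top Y: go to q_0, push Y → (q_0, 111, YYYY$)
  read 1, top Y: go to q_1, push YY → (q_1, 11, YYYYY$)
  read 1, top Y: go to q_0, push Y → (q_0, 1, YYYYY$)
  read 1, top Y: go to q_1, push YY → (q_1, ε, YYYYYY$)
All input consumed; state q_1 ∉ F and no further ε-move applies.

Reject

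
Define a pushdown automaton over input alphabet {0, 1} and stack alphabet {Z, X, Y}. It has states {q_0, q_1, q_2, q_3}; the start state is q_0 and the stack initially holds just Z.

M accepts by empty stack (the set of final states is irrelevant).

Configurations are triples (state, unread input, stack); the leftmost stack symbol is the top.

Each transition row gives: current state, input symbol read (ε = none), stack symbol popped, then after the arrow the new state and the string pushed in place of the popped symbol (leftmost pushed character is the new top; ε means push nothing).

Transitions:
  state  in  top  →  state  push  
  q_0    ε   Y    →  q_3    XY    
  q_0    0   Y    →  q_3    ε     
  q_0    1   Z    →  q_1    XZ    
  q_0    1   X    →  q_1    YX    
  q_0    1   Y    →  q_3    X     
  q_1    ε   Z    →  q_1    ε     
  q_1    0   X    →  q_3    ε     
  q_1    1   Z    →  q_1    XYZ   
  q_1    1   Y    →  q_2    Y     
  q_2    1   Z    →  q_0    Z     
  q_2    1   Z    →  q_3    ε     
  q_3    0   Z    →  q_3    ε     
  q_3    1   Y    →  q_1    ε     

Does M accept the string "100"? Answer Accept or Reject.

One accepting computation: (q_0, 100, Z) ⊢ (q_1, 00, XZ) ⊢ (q_3, 0, Z) ⊢ (q_3, ε, ε)
All input consumed and the stack is empty.

Accept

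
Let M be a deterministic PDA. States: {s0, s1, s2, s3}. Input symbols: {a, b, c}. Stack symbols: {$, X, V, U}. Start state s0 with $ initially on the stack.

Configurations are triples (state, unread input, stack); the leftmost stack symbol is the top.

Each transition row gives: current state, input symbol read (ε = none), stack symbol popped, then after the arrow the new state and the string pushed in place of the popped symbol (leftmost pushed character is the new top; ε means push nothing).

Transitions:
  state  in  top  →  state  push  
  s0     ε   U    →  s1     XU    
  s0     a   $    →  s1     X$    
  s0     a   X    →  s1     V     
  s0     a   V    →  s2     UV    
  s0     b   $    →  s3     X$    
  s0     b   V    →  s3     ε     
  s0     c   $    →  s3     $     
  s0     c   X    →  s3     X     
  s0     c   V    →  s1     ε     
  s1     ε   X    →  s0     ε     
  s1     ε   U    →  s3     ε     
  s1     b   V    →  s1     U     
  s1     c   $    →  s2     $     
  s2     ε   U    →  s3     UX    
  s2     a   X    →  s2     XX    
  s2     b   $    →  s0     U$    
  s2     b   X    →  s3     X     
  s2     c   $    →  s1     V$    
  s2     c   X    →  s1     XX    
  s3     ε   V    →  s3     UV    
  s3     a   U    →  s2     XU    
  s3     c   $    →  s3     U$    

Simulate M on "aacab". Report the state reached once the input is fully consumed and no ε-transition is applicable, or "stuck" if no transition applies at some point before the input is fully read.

(s0, aacab, $)
  read a, top $: go to s1, push X$ → (s1, acab, X$)
  ε-move, top X: go to s0, push ε → (s0, acab, $)
  read a, top $: go to s1, push X$ → (s1, cab, X$)
  ε-move, top X: go to s0, push ε → (s0, cab, $)
  read c, top $: go to s3, push $ → (s3, ab, $)
No transition for (s3, a, top $); M blocks with input ab remaining.

stuck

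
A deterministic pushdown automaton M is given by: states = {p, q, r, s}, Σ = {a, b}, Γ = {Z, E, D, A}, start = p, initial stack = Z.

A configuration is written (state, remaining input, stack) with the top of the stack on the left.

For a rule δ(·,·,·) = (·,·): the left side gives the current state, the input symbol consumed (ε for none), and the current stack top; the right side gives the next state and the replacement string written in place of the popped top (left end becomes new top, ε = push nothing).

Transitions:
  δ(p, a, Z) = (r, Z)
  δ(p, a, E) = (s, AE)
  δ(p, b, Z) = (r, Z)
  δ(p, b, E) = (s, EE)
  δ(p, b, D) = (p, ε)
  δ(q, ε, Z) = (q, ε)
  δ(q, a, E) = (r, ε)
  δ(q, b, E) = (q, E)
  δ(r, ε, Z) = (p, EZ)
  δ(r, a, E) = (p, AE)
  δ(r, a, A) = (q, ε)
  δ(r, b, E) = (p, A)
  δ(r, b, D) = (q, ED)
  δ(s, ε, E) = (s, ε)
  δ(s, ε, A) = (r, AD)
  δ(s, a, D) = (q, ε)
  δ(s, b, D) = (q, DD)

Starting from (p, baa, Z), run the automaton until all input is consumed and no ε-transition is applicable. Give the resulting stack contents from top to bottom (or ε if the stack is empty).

DEZ

(p, baa, Z)
  read b, top Z: go to r, push Z → (r, aa, Z)
  ε-move, top Z: go to p, push EZ → (p, aa, EZ)
  read a, top E: go to s, push AE → (s, a, AEZ)
  ε-move, top A: go to r, push AD → (r, a, ADEZ)
  read a, top A: go to q, push ε → (q, ε, DEZ)
All input consumed in state q with stack DEZ.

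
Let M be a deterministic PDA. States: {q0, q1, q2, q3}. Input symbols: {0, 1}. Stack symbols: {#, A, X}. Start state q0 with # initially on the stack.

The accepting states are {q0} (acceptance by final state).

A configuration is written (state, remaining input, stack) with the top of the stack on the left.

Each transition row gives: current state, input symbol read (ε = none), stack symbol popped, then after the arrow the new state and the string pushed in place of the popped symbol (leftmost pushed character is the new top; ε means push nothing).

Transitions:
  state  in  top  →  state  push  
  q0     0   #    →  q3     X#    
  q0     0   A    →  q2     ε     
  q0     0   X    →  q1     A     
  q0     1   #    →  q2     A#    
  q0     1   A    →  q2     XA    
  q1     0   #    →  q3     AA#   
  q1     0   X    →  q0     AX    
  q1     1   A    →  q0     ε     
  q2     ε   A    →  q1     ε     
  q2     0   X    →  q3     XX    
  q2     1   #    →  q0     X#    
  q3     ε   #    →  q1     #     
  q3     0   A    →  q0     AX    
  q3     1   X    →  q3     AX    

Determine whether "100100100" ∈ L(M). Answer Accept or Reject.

Reject

(q0, 100100100, #)
  read 1, top #: go to q2, push A# → (q2, 00100100, A#)
  ε-move, top A: go to q1, push ε → (q1, 00100100, #)
  read 0, top #: go to q3, push AA# → (q3, 0100100, AA#)
  read 0, top A: go to q0, push AX → (q0, 100100, AXA#)
  read 1, top A: go to q2, push XA → (q2, 00100, XAXA#)
  read 0, top X: go to q3, push XX → (q3, 0100, XXAXA#)
No transition applies at (q3, 0100, XXAXA#); input not fully consumed.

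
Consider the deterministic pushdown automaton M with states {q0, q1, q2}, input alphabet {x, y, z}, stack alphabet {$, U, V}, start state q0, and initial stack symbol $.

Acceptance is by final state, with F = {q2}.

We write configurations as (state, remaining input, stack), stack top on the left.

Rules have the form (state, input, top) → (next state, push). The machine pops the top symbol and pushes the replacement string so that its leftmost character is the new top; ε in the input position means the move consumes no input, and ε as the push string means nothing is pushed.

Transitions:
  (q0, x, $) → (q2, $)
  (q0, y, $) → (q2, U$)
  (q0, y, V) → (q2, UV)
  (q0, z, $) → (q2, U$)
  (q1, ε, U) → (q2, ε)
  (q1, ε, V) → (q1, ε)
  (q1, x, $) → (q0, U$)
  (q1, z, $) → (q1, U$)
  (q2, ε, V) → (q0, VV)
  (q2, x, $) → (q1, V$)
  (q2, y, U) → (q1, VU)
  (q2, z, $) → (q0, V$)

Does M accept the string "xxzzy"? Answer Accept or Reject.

Accept

(q0, xxzzy, $)
  read x, top $: go to q2, push $ → (q2, xzzy, $)
  read x, top $: go to q1, push V$ → (q1, zzy, V$)
  ε-move, top V: go to q1, push ε → (q1, zzy, $)
  read z, top $: go to q1, push U$ → (q1, zy, U$)
  ε-move, top U: go to q2, push ε → (q2, zy, $)
  read z, top $: go to q0, push V$ → (q0, y, V$)
  read y, top V: go to q2, push UV → (q2, ε, UV$)
All input consumed; state q2 ∈ F.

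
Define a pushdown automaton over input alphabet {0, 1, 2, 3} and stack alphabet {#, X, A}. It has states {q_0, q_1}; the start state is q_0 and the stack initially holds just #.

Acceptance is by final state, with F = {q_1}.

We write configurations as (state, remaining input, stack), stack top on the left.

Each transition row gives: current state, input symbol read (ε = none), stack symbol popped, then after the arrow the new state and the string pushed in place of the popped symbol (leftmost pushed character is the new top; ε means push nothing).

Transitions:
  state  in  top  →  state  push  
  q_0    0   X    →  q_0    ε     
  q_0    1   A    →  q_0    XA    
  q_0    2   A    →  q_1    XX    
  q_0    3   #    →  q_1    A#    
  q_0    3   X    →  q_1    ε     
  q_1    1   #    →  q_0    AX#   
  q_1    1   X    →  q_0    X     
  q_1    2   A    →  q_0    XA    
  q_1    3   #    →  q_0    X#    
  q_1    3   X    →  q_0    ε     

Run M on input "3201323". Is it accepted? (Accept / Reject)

Accept

One accepting computation: (q_0, 3201323, #) ⊢ (q_1, 201323, A#) ⊢ (q_0, 01323, XA#) ⊢ (q_0, 1323, A#) ⊢ (q_0, 323, XA#) ⊢ (q_1, 23, A#) ⊢ (q_0, 3, XA#) ⊢ (q_1, ε, A#)
All input consumed and state q_1 ∈ F.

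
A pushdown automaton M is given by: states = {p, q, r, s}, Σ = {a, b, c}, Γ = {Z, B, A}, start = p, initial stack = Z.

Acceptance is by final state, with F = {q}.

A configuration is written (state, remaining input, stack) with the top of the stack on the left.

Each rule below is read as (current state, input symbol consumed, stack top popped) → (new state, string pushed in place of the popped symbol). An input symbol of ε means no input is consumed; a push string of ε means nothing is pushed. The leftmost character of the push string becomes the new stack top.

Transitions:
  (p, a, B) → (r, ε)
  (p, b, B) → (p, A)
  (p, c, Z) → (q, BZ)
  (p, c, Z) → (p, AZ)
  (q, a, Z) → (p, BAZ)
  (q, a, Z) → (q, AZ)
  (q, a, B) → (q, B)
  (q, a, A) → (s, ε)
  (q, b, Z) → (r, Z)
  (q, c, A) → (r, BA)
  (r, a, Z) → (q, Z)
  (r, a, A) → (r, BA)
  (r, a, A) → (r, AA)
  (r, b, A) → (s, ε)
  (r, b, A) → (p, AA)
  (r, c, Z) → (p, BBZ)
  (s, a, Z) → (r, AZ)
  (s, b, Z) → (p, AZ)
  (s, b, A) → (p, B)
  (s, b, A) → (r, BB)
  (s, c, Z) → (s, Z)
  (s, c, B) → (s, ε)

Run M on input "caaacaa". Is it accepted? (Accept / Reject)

No computation consumes all input and reaches a final state.

Reject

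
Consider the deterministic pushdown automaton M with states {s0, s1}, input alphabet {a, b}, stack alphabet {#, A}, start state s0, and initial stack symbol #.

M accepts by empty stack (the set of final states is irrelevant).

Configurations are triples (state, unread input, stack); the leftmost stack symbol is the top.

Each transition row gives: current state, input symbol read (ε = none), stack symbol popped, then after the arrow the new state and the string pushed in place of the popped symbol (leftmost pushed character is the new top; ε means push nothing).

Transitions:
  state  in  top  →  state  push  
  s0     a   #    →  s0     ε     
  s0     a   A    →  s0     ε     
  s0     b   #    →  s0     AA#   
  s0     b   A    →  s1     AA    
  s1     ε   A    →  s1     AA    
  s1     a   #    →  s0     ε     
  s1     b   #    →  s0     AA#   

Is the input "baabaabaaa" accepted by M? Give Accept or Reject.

Accept

(s0, baabaabaaa, #) ⊢ (s0, aabaabaaa, AA#) ⊢ (s0, abaabaaa, A#) ⊢ (s0, baabaaa, #) ⊢ (s0, aabaaa, AA#) ⊢ (s0, abaaa, A#) ⊢ (s0, baaa, #) ⊢ (s0, aaa, AA#) ⊢ (s0, aa, A#) ⊢ (s0, a, #) ⊢ (s0, ε, ε)
All input consumed and the stack is empty.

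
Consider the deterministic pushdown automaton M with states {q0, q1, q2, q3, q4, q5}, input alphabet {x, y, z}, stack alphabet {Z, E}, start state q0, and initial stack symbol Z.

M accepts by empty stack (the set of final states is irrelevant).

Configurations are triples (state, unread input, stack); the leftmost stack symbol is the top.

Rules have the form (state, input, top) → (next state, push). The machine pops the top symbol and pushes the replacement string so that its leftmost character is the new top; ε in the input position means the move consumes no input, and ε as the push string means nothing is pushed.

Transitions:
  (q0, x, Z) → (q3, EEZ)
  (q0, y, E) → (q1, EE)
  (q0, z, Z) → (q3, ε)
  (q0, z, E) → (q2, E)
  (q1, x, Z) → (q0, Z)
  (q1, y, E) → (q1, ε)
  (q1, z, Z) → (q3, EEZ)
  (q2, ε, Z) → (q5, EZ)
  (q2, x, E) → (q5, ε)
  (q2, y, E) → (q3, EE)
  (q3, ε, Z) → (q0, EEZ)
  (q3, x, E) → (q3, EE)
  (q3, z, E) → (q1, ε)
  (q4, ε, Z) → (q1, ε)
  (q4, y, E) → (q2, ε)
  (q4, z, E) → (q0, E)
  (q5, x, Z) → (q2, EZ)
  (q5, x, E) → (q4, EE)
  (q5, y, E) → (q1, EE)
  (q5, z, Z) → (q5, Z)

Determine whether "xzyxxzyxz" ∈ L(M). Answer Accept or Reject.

(q0, xzyxxzyxz, Z)
  read x, top Z: go to q3, push EEZ → (q3, zyxxzyxz, EEZ)
  read z, top E: go to q1, push ε → (q1, yxxzyxz, EZ)
  read y, top E: go to q1, push ε → (q1, xxzyxz, Z)
  read x, top Z: go to q0, push Z → (q0, xzyxz, Z)
  read x, top Z: go to q3, push EEZ → (q3, zyxz, EEZ)
  read z, top E: go to q1, push ε → (q1, yxz, EZ)
  read y, top E: go to q1, push ε → (q1, xz, Z)
  read x, top Z: go to q0, push Z → (q0, z, Z)
  read z, top Z: go to q3, push ε → (q3, ε, ε)
All input consumed and the stack is empty.

Accept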